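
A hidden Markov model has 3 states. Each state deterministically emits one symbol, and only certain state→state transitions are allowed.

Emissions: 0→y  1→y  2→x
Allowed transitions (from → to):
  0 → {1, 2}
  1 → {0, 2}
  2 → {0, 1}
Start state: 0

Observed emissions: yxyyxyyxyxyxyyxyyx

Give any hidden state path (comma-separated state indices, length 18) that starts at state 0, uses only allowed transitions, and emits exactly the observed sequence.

0,2,1,0,2,1,0,2,0,2,1,2,0,1,2,1,0,2

  [0] y  {0,1}  => 0  start
  [1] x  {2}  => 2  0->2 ok
  [2] y  {0,1}  => 1  2->1 ok
  [3] y  {0,1}  => 0  1->0 ok
  [4] x  {2}  => 2  0->2 ok
  [5] y  {0,1}  => 1  2->1 ok
  [6] y  {0,1}  => 0  1->0 ok
  [7] x  {2}  => 2  0->2 ok
  [8] y  {0,1}  => 0  2->0 ok
  [9] x  {2}  => 2  0->2 ok
  [10] y  {0,1}  => 1  2->1 ok
  [11] x  {2}  => 2  1->2 ok
  [12] y  {0,1}  => 0  2->0 ok
  [13] y  {0,1}  => 1  0->1 ok
  [14] x  {2}  => 2  1->2 ok
  [15] y  {0,1}  => 1  2->1 ok
  [16] y  {0,1}  => 0  1->0 ok
  [17] x  {2}  => 2  0->2 ok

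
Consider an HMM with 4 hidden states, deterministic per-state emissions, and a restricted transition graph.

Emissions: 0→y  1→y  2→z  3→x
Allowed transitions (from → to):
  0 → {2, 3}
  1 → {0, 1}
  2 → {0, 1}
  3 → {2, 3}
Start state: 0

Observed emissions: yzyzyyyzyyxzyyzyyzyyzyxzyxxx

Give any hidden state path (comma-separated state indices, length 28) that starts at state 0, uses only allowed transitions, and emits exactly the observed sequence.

  pos 0: y in {0,1}, choose 0; start
  pos 1: z in {2}, choose 2; 0->2 ok
  pos 2: y in {0,1}, choose 0; 2->0 ok
  pos 3: z in {2}, choose 2; 0->2 ok
  pos 4: y in {0,1}, choose 1; 2->1 ok
  pos 5: y in {0,1}, choose 1; 1->1 ok
  pos 6: y in {0,1}, choose 0; 1->0 ok
  pos 7: z in {2}, choose 2; 0->2 ok
  pos 8: y in {0,1}, choose 1; 2->1 ok
  pos 9: y in {0,1}, choose 0; 1->0 ok
  pos 10: x in {3}, choose 3; 0->3 ok
  pos 11: z in {2}, choose 2; 3->2 ok
  pos 12: y in {0,1}, choose 1; 2->1 ok
  pos 13: y in {0,1}, choose 0; 1->0 ok
  pos 14: z in {2}, choose 2; 0->2 ok
  pos 15: y in {0,1}, choose 1; 2->1 ok
  pos 16: y in {0,1}, choose 0; 1->0 ok
  pos 17: z in {2}, choose 2; 0->2 ok
  pos 18: y in {0,1}, choose 1; 2->1 ok
  pos 19: y in {0,1}, choose 0; 1->0 ok
  pos 20: z in {2}, choose 2; 0->2 ok
  pos 21: y in {0,1}, choose 0; 2->0 ok
  pos 22: x in {3}, choose 3; 0->3 ok
  pos 23: z in {2}, choose 2; 3->2 ok
  pos 24: y in {0,1}, choose 0; 2->0 ok
  pos 25: x in {3}, choose 3; 0->3 ok
  pos 26: x in {3}, choose 3; 3->3 ok
  pos 27: x in {3}, choose 3; 3->3 ok

0,2,0,2,1,1,0,2,1,0,3,2,1,0,2,1,0,2,1,0,2,0,3,2,0,3,3,3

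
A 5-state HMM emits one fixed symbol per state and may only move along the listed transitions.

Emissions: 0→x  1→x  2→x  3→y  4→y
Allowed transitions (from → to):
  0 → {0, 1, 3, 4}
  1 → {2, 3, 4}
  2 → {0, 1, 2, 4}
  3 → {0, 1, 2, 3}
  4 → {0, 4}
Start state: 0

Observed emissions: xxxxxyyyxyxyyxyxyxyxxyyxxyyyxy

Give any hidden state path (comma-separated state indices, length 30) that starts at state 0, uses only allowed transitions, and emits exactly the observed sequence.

  pos 0: x in {0,1,2}, choose 0; start
  pos 1: x in {0,1,2}, choose 0; 0->0 ok
  pos 2: x in {0,1,2}, choose 1; 0->1 ok
  pos 3: x in {0,1,2}, choose 2; 1->2 ok
  pos 4: x in {0,1,2}, choose 1; 2->1 ok
  pos 5: y in {3,4}, choose 4; 1->4 ok
  pos 6: y in {3,4}, choose 4; 4->4 ok
  pos 7: y in {3,4}, choose 4; 4->4 ok
  pos 8: x in {0,1,2}, choose 0; 4->0 ok
  pos 9: y in {3,4}, choose 3; 0->3 ok
  pos 10: x in {0,1,2}, choose 2; 3->2 ok
  pos 11: y in {3,4}, choose 4; 2->4 ok
  pos 12: y in {3,4}, choose 4; 4->4 ok
  pos 13: x in {0,1,2}, choose 0; 4->0 ok
  pos 14: y in {3,4}, choose 4; 0->4 ok
  pos 15: x in {0,1,2}, choose 0; 4->0 ok
  pos 16: y in {3,4}, choose 4; 0->4 ok
  pos 17: x in {0,1,2}, choose 0; 4->0 ok
  pos 18: y in {3,4}, choose 4; 0->4 ok
  pos 19: x in {0,1,2}, choose 0; 4->0 ok
  pos 20: x in {0,1,2}, choose 0; 0->0 ok
  pos 21: y in {3,4}, choose 4; 0->4 ok
  pos 22: y in {3,4}, choose 4; 4->4 ok
  pos 23: x in {0,1,2}, choose 0; 4->0 ok
  pos 24: x in {0,1,2}, choose 1; 0->1 ok
  pos 25: y in {3,4}, choose 4; 1->4 ok
  pos 26: y in {3,4}, choose 4; 4->4 ok
  pos 27: y in {3,4}, choose 4; 4->4 ok
  pos 28: x in {0,1,2}, choose 0; 4->0 ok
  pos 29: y in {3,4}, choose 3; 0->3 ok

0,0,1,2,1,4,4,4,0,3,2,4,4,0,4,0,4,0,4,0,0,4,4,0,1,4,4,4,0,3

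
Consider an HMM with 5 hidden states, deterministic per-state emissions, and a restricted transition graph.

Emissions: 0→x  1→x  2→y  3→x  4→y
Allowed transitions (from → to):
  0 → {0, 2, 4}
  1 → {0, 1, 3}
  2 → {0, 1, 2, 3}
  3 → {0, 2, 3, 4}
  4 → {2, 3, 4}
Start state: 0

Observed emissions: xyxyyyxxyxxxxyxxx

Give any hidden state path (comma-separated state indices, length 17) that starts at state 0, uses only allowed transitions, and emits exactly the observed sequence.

0,2,0,4,2,2,3,0,4,3,3,3,3,4,3,0,0

  t0 'x' -> {0,1,3}, take 0 (start)
  t1 'y' -> {2,4}, take 2 (0->2 ok)
  t2 'x' -> {0,1,3}, take 0 (2->0 ok)
  t3 'y' -> {2,4}, take 4 (0->4 ok)
  t4 'y' -> {2,4}, take 2 (4->2 ok)
  t5 'y' -> {2,4}, take 2 (2->2 ok)
  t6 'x' -> {0,1,3}, take 3 (2->3 ok)
  t7 'x' -> {0,1,3}, take 0 (3->0 ok)
  t8 'y' -> {2,4}, take 4 (0->4 ok)
  t9 'x' -> {0,1,3}, take 3 (4->3 ok)
  t10 'x' -> {0,1,3}, take 3 (3->3 ok)
  t11 'x' -> {0,1,3}, take 3 (3->3 ok)
  t12 'x' -> {0,1,3}, take 3 (3->3 ok)
  t13 'y' -> {2,4}, take 4 (3->4 ok)
  t14 'x' -> {0,1,3}, take 3 (4->3 ok)
  t15 'x' -> {0,1,3}, take 0 (3->0 ok)
  t16 'x' -> {0,1,3}, take 0 (0->0 ok)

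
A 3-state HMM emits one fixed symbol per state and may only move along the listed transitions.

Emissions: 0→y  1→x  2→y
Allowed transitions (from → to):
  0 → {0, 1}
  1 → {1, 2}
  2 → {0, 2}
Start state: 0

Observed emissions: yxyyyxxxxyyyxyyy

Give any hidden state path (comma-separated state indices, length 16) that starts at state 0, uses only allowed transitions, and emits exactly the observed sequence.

0,1,2,0,0,1,1,1,1,2,2,0,1,2,2,2

  pos 0: y in {0,2}, choose 0; start
  pos 1: x in {1}, choose 1; 0->1 ok
  pos 2: y in {0,2}, choose 2; 1->2 ok
  pos 3: y in {0,2}, choose 0; 2->0 ok
  pos 4: y in {0,2}, choose 0; 0->0 ok
  pos 5: x in {1}, choose 1; 0->1 ok
  pos 6: x in {1}, choose 1; 1->1 ok
  pos 7: x in {1}, choose 1; 1->1 ok
  pos 8: x in {1}, choose 1; 1->1 ok
  pos 9: y in {0,2}, choose 2; 1->2 ok
  pos 10: y in {0,2}, choose 2; 2->2 ok
  pos 11: y in {0,2}, choose 0; 2->0 ok
  pos 12: x in {1}, choose 1; 0->1 ok
  pos 13: y in {0,2}, choose 2; 1->2 ok
  pos 14: y in {0,2}, choose 2; 2->2 ok
  pos 15: y in {0,2}, choose 2; 2->2 ok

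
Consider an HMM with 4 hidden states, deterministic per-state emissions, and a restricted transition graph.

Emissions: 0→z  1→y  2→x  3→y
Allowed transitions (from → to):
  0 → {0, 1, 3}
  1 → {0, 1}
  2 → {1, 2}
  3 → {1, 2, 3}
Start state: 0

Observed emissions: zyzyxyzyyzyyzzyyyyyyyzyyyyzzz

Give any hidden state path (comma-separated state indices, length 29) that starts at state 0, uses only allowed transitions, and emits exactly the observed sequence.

  pos 0: z in {0}, choose 0; start
  pos 1: y in {1,3}, choose 1; 0->1 ok
  pos 2: z in {0}, choose 0; 1->0 ok
  pos 3: y in {1,3}, choose 3; 0->3 ok
  pos 4: x in {2}, choose 2; 3->2 ok
  pos 5: y in {1,3}, choose 1; 2->1 ok
  pos 6: z in {0}, choose 0; 1->0 ok
  pos 7: y in {1,3}, choose 3; 0->3 ok
  pos 8: y in {1,3}, choose 1; 3->1 ok
  pos 9: z in {0}, choose 0; 1->0 ok
  pos 10: y in {1,3}, choose 3; 0->3 ok
  pos 11: y in {1,3}, choose 1; 3->1 ok
  pos 12: z in {0}, choose 0; 1->0 ok
  pos 13: z in {0}, choose 0; 0->0 ok
  pos 14: y in {1,3}, choose 1; 0->1 ok
  pos 15: y in {1,3}, choose 1; 1->1 ok
  pos 16: y in {1,3}, choose 1; 1->1 ok
  pos 17: y in {1,3}, choose 1; 1->1 ok
  pos 18: y in {1,3}, choose 1; 1->1 ok
  pos 19: y in {1,3}, choose 1; 1->1 ok
  pos 20: y in {1,3}, choose 1; 1->1 ok
  pos 21: z in {0}, choose 0; 1->0 ok
  pos 22: y in {1,3}, choose 3; 0->3 ok
  pos 23: y in {1,3}, choose 3; 3->3 ok
  pos 24: y in {1,3}, choose 3; 3->3 ok
  pos 25: y in {1,3}, choose 1; 3->1 ok
  pos 26: z in {0}, choose 0; 1->0 ok
  pos 27: z in {0}, choose 0; 0->0 ok
  pos 28: z in {0}, choose 0; 0->0 ok

0,1,0,3,2,1,0,3,1,0,3,1,0,0,1,1,1,1,1,1,1,0,3,3,3,1,0,0,0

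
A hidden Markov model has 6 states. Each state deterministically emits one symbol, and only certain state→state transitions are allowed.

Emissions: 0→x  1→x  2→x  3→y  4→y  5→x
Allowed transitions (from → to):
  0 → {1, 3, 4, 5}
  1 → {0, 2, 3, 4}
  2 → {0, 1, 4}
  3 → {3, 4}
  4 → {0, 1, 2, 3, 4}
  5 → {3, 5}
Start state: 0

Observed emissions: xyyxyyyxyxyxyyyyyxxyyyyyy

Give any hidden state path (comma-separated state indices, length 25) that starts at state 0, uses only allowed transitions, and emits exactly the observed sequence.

0,4,4,1,3,3,4,1,4,0,4,1,3,4,4,3,4,1,0,4,4,3,3,3,3

  pos 0: x in {0,1,2,5}, choose 0; start
  pos 1: y in {3,4}, choose 4; 0->4 ok
  pos 2: y in {3,4}, choose 4; 4->4 ok
  pos 3: x in {0,1,2,5}, choose 1; 4->1 ok
  pos 4: y in {3,4}, choose 3; 1->3 ok
  pos 5: y in {3,4}, choose 3; 3->3 ok
  pos 6: y in {3,4}, choose 4; 3->4 ok
  pos 7: x in {0,1,2,5}, choose 1; 4->1 ok
  pos 8: y in {3,4}, choose 4; 1->4 ok
  pos 9: x in {0,1,2,5}, choose 0; 4->0 ok
  pos 10: y in {3,4}, choose 4; 0->4 ok
  pos 11: x in {0,1,2,5}, choose 1; 4->1 ok
  pos 12: y in {3,4}, choose 3; 1->3 ok
  pos 13: y in {3,4}, choose 4; 3->4 ok
  pos 14: y in {3,4}, choose 4; 4->4 ok
  pos 15: y in {3,4}, choose 3; 4->3 ok
  pos 16: y in {3,4}, choose 4; 3->4 ok
  pos 17: x in {0,1,2,5}, choose 1; 4->1 ok
  pos 18: x in {0,1,2,5}, choose 0; 1->0 ok
  pos 19: y in {3,4}, choose 4; 0->4 ok
  pos 20: y in {3,4}, choose 4; 4->4 ok
  pos 21: y in {3,4}, choose 3; 4->3 ok
  pos 22: y in {3,4}, choose 3; 3->3 ok
  pos 23: y in {3,4}, choose 3; 3->3 ok
  pos 24: y in {3,4}, choose 3; 3->3 ok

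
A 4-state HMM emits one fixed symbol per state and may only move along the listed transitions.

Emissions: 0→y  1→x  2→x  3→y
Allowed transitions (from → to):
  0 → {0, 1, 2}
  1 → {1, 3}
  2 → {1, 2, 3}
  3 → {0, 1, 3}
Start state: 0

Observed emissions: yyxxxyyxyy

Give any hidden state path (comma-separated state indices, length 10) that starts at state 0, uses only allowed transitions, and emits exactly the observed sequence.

  [0] y  {0,3}  => 0  start
  [1] y  {0,3}  => 0  0->0 ok
  [2] x  {1,2}  => 2  0->2 ok
  [3] x  {1,2}  => 2  2->2 ok
  [4] x  {1,2}  => 2  2->2 ok
  [5] y  {0,3}  => 3  2->3 ok
  [6] y  {0,3}  => 0  3->0 ok
  [7] x  {1,2}  => 2  0->2 ok
  [8] y  {0,3}  => 3  2->3 ok
  [9] y  {0,3}  => 3  3->3 ok

0,0,2,2,2,3,0,2,3,3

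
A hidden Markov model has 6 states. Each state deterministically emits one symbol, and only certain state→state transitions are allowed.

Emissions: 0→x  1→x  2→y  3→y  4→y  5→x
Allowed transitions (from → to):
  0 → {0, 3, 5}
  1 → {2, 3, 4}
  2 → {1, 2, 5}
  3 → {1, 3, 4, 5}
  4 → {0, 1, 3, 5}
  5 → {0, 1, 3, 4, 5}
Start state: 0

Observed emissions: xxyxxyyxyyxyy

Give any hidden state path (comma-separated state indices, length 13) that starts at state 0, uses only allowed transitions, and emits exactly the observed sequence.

0,0,3,5,1,3,4,5,3,3,1,2,2

  [0] x  {0,1,5}  => 0  start
  [1] x  {0,1,5}  => 0  0->0 ok
  [2] y  {2,3,4}  => 3  0->3 ok
  [3] x  {0,1,5}  => 5  3->5 ok
  [4] x  {0,1,5}  => 1  5->1 ok
  [5] y  {2,3,4}  => 3  1->3 ok
  [6] y  {2,3,4}  => 4  3->4 ok
  [7] x  {0,1,5}  => 5  4->5 ok
  [8] y  {2,3,4}  => 3  5->3 ok
  [9] y  {2,3,4}  => 3  3->3 ok
  [10] x  {0,1,5}  => 1  3->1 ok
  [11] y  {2,3,4}  => 2  1->2 ok
  [12] y  {2,3,4}  => 2  2->2 ok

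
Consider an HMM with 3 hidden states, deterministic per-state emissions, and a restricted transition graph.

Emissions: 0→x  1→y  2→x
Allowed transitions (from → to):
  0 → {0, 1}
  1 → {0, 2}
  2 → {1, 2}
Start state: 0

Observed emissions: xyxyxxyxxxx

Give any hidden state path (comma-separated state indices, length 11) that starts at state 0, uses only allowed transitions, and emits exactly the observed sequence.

0,1,2,1,2,2,1,0,0,0,0

  [0] x  {0,2}  => 0  start
  [1] y  {1}  => 1  0->1 ok
  [2] x  {0,2}  => 2  1->2 ok
  [3] y  {1}  => 1  2->1 ok
  [4] x  {0,2}  => 2  1->2 ok
  [5] x  {0,2}  => 2  2->2 ok
  [6] y  {1}  => 1  2->1 ok
  [7] x  {0,2}  => 0  1->0 ok
  [8] x  {0,2}  => 0  0->0 ok
  [9] x  {0,2}  => 0  0->0 ok
  [10] x  {0,2}  => 0  0->0 ok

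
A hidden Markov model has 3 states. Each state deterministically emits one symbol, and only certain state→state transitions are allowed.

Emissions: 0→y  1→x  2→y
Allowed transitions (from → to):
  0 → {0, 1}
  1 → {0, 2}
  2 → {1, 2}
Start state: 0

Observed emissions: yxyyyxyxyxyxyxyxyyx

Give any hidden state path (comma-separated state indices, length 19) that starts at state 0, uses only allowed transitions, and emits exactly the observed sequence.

  [0] y  {0,2}  => 0  start
  [1] x  {1}  => 1  0->1 ok
  [2] y  {0,2}  => 2  1->2 ok
  [3] y  {0,2}  => 2  2->2 ok
  [4] y  {0,2}  => 2  2->2 ok
  [5] x  {1}  => 1  2->1 ok
  [6] y  {0,2}  => 2  1->2 ok
  [7] x  {1}  => 1  2->1 ok
  [8] y  {0,2}  => 0  1->0 ok
  [9] x  {1}  => 1  0->1 ok
  [10] y  {0,2}  => 2  1->2 ok
  [11] x  {1}  => 1  2->1 ok
  [12] y  {0,2}  => 2  1->2 ok
  [13] x  {1}  => 1  2->1 ok
  [14] y  {0,2}  => 0  1->0 ok
  [15] x  {1}  => 1  0->1 ok
  [16] y  {0,2}  => 0  1->0 ok
  [17] y  {0,2}  => 0  0->0 ok
  [18] x  {1}  => 1  0->1 ok

0,1,2,2,2,1,2,1,0,1,2,1,2,1,0,1,0,0,1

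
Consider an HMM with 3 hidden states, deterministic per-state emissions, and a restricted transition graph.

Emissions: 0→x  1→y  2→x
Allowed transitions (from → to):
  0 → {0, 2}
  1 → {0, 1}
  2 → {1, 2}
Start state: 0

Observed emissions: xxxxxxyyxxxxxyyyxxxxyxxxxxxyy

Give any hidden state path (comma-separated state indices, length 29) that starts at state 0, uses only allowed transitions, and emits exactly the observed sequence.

  [0] x  {0,2}  => 0  start
  [1] x  {0,2}  => 0  0->0 ok
  [2] x  {0,2}  => 0  0->0 ok
  [3] x  {0,2}  => 2  0->2 ok
  [4] x  {0,2}  => 2  2->2 ok
  [5] x  {0,2}  => 2  2->2 ok
  [6] y  {1}  => 1  2->1 ok
  [7] y  {1}  => 1  1->1 ok
  [8] x  {0,2}  => 0  1->0 ok
  [9] x  {0,2}  => 0  0->0 ok
  [10] x  {0,2}  => 0  0->0 ok
  [11] x  {0,2}  => 2  0->2 ok
  [12] x  {0,2}  => 2  2->2 ok
  [13] y  {1}  => 1  2->1 ok
  [14] y  {1}  => 1  1->1 ok
  [15] y  {1}  => 1  1->1 ok
  [16] x  {0,2}  => 0  1->0 ok
  [17] x  {0,2}  => 2  0->2 ok
  [18] x  {0,2}  => 2  2->2 ok
  [19] x  {0,2}  => 2  2->2 ok
  [20] y  {1}  => 1  2->1 ok
  [21] x  {0,2}  => 0  1->0 ok
  [22] x  {0,2}  => 0  0->0 ok
  [23] x  {0,2}  => 0  0->0 ok
  [24] x  {0,2}  => 0  0->0 ok
  [25] x  {0,2}  => 0  0->0 ok
  [26] x  {0,2}  => 2  0->2 ok
  [27] y  {1}  => 1  2->1 ok
  [28] y  {1}  => 1  1->1 ok

0,0,0,2,2,2,1,1,0,0,0,2,2,1,1,1,0,2,2,2,1,0,0,0,0,0,2,1,1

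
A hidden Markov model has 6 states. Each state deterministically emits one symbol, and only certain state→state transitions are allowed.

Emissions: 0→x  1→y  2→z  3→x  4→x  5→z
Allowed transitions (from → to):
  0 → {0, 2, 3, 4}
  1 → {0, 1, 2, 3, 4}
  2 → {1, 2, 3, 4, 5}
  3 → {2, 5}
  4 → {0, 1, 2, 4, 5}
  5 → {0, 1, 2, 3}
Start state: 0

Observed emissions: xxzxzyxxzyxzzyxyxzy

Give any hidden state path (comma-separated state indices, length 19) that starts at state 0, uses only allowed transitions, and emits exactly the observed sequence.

  pos 0: x in {0,3,4}, choose 0; start
  pos 1: x in {0,3,4}, choose 4; 0->4 ok
  pos 2: z in {2,5}, choose 5; 4->5 ok
  pos 3: x in {0,3,4}, choose 3; 5->3 ok
  pos 4: z in {2,5}, choose 2; 3->2 ok
  pos 5: y in {1}, choose 1; 2->1 ok
  pos 6: x in {0,3,4}, choose 0; 1->0 ok
  pos 7: x in {0,3,4}, choose 3; 0->3 ok
  pos 8: z in {2,5}, choose 2; 3->2 ok
  pos 9: y in {1}, choose 1; 2->1 ok
  pos 10: x in {0,3,4}, choose 3; 1->3 ok
  pos 11: z in {2,5}, choose 2; 3->2 ok
  pos 12: z in {2,5}, choose 5; 2->5 ok
  pos 13: y in {1}, choose 1; 5->1 ok
  pos 14: x in {0,3,4}, choose 4; 1->4 ok
  pos 15: y in {1}, choose 1; 4->1 ok
  pos 16: x in {0,3,4}, choose 3; 1->3 ok
  pos 17: z in {2,5}, choose 5; 3->5 ok
  pos 18: y in {1}, choose 1; 5->1 ok

0,4,5,3,2,1,0,3,2,1,3,2,5,1,4,1,3,5,1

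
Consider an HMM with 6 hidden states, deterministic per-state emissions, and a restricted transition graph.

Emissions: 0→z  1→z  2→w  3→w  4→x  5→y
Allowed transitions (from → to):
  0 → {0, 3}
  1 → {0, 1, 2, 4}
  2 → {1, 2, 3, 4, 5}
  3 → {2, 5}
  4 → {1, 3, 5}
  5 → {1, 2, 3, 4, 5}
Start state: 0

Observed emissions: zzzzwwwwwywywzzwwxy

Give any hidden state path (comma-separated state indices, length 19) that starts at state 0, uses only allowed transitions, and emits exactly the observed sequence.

0,0,0,0,3,2,2,2,2,5,2,5,2,1,0,3,2,4,5

  t0 'z' -> {0,1}, take 0 (start)
  t1 'z' -> {0,1}, take 0 (0->0 ok)
  t2 'z' -> {0,1}, take 0 (0->0 ok)
  t3 'z' -> {0,1}, take 0 (0->0 ok)
  t4 'w' -> {2,3}, take 3 (0->3 ok)
  t5 'w' -> {2,3}, take 2 (3->2 ok)
  t6 'w' -> {2,3}, take 2 (2->2 ok)
  t7 'w' -> {2,3}, take 2 (2->2 ok)
  t8 'w' -> {2,3}, take 2 (2->2 ok)
  t9 'y' -> {5}, take 5 (2->5 ok)
  t10 'w' -> {2,3}, take 2 (5->2 ok)
  t11 'y' -> {5}, take 5 (2->5 ok)
  t12 'w' -> {2,3}, take 2 (5->2 ok)
  t13 'z' -> {0,1}, take 1 (2->1 ok)
  t14 'z' -> {0,1}, take 0 (1->0 ok)
  t15 'w' -> {2,3}, take 3 (0->3 ok)
  t16 'w' -> {2,3}, take 2 (3->2 ok)
  t17 'x' -> {4}, take 4 (2->4 ok)
  t18 'y' -> {5}, take 5 (4->5 ok)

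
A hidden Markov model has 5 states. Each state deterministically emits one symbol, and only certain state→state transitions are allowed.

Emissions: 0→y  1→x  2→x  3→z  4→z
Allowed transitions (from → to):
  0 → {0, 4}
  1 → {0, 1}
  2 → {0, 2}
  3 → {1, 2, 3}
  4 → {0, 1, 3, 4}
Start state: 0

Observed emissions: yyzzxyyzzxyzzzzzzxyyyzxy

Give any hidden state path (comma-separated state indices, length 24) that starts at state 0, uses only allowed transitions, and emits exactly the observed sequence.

0,0,4,3,2,0,0,4,3,1,0,4,4,4,4,4,3,2,0,0,0,4,1,0

  pos 0: y in {0}, choose 0; start
  pos 1: y in {0}, choose 0; 0->0 ok
  pos 2: z in {3,4}, choose 4; 0->4 ok
  pos 3: z in {3,4}, choose 3; 4->3 ok
  pos 4: x in {1,2}, choose 2; 3->2 ok
  pos 5: y in {0}, choose 0; 2->0 ok
  pos 6: y in {0}, choose 0; 0->0 ok
  pos 7: z in {3,4}, choose 4; 0->4 ok
  pos 8: z in {3,4}, choose 3; 4->3 ok
  pos 9: x in {1,2}, choose 1; 3->1 ok
  pos 10: y in {0}, choose 0; 1->0 ok
  pos 11: z in {3,4}, choose 4; 0->4 ok
  pos 12: z in {3,4}, choose 4; 4->4 ok
  pos 13: z in {3,4}, choose 4; 4->4 ok
  pos 14: z in {3,4}, choose 4; 4->4 ok
  pos 15: z in {3,4}, choose 4; 4->4 ok
  pos 16: z in {3,4}, choose 3; 4->3 ok
  pos 17: x in {1,2}, choose 2; 3->2 ok
  pos 18: y in {0}, choose 0; 2->0 ok
  pos 19: y in {0}, choose 0; 0->0 ok
  pos 20: y in {0}, choose 0; 0->0 ok
  pos 21: z in {3,4}, choose 4; 0->4 ok
  pos 22: x in {1,2}, choose 1; 4->1 ok
  pos 23: y in {0}, choose 0; 1->0 ok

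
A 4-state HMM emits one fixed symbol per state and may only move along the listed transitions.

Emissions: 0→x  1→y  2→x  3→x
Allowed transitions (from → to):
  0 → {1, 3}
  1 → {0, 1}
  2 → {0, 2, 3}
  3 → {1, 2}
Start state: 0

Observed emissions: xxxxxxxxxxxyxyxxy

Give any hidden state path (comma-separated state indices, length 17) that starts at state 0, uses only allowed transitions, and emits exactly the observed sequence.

  t0 'x' -> {0,2,3}, take 0 (start)
  t1 'x' -> {0,2,3}, take 3 (0->3 ok)
  t2 'x' -> {0,2,3}, take 2 (3->2 ok)
  t3 'x' -> {0,2,3}, take 2 (2->2 ok)
  t4 'x' -> {0,2,3}, take 2 (2->2 ok)
  t5 'x' -> {0,2,3}, take 3 (2->3 ok)
  t6 'x' -> {0,2,3}, take 2 (3->2 ok)
  t7 'x' -> {0,2,3}, take 0 (2->0 ok)
  t8 'x' -> {0,2,3}, take 3 (0->3 ok)
  t9 'x' -> {0,2,3}, take 2 (3->2 ok)
  t10 'x' -> {0,2,3}, take 3 (2->3 ok)
  t11 'y' -> {1}, take 1 (3->1 ok)
  t12 'x' -> {0,2,3}, take 0 (1->0 ok)
  t13 'y' -> {1}, take 1 (0->1 ok)
  t14 'x' -> {0,2,3}, take 0 (1->0 ok)
  t15 'x' -> {0,2,3}, take 3 (0->3 ok)
  t16 'y' -> {1}, take 1 (3->1 ok)

0,3,2,2,2,3,2,0,3,2,3,1,0,1,0,3,1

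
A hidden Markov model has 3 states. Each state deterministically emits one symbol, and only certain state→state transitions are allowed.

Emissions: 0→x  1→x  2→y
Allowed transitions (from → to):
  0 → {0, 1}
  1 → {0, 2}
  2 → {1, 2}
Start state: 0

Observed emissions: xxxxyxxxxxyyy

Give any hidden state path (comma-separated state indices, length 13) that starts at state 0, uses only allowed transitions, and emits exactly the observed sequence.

  t0 'x' -> {0,1}, take 0 (start)
  t1 'x' -> {0,1}, take 1 (0->1 ok)
  t2 'x' -> {0,1}, take 0 (1->0 ok)
  t3 'x' -> {0,1}, take 1 (0->1 ok)
  t4 'y' -> {2}, take 2 (1->2 ok)
  t5 'x' -> {0,1}, take 1 (2->1 ok)
  t6 'x' -> {0,1}, take 0 (1->0 ok)
  t7 'x' -> {0,1}, take 1 (0->1 ok)
  t8 'x' -> {0,1}, take 0 (1->0 ok)
  t9 'x' -> {0,1}, take 1 (0->1 ok)
  t10 'y' -> {2}, take 2 (1->2 ok)
  t11 'y' -> {2}, take 2 (2->2 ok)
  t12 'y' -> {2}, take 2 (2->2 ok)

0,1,0,1,2,1,0,1,0,1,2,2,2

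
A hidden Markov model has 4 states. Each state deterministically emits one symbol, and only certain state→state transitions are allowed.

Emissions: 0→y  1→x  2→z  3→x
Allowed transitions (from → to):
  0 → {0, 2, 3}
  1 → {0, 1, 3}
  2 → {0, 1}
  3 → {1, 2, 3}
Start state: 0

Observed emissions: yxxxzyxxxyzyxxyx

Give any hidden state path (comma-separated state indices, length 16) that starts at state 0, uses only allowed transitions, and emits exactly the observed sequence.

0,3,3,3,2,0,3,3,1,0,2,0,3,1,0,3

  pos 0: y in {0}, choose 0; start
  pos 1: x in {1,3}, choose 3; 0->3 ok
  pos 2: x in {1,3}, choose 3; 3->3 ok
  pos 3: x in {1,3}, choose 3; 3->3 ok
  pos 4: z in {2}, choose 2; 3->2 ok
  pos 5: y in {0}, choose 0; 2->0 ok
  pos 6: x in {1,3}, choose 3; 0->3 ok
  pos 7: x in {1,3}, choose 3; 3->3 ok
  pos 8: x in {1,3}, choose 1; 3->1 ok
  pos 9: y in {0}, choose 0; 1->0 ok
  pos 10: z in {2}, choose 2; 0->2 ok
  pos 11: y in {0}, choose 0; 2->0 ok
  pos 12: x in {1,3}, choose 3; 0->3 ok
  pos 13: x in {1,3}, choose 1; 3->1 ok
  pos 14: y in {0}, choose 0; 1->0 ok
  pos 15: x in {1,3}, choose 3; 0->3 ok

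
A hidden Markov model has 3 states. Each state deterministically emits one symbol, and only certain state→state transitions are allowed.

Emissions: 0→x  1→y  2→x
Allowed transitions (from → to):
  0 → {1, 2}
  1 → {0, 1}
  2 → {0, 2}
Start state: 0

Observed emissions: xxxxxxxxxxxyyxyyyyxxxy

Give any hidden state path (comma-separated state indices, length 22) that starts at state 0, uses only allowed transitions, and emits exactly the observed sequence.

0,2,2,2,0,2,2,0,2,2,0,1,1,0,1,1,1,1,0,2,0,1

  pos 0: x in {0,2}, choose 0; start
  pos 1: x in {0,2}, choose 2; 0->2 ok
  pos 2: x in {0,2}, choose 2; 2->2 ok
  pos 3: x in {0,2}, choose 2; 2->2 ok
  pos 4: x in {0,2}, choose 0; 2->0 ok
  pos 5: x in {0,2}, choose 2; 0->2 ok
  pos 6: x in {0,2}, choose 2; 2->2 ok
  pos 7: x in {0,2}, choose 0; 2->0 ok
  pos 8: x in {0,2}, choose 2; 0->2 ok
  pos 9: x in {0,2}, choose 2; 2->2 ok
  pos 10: x in {0,2}, choose 0; 2->0 ok
  pos 11: y in {1}, choose 1; 0->1 ok
  pos 12: y in {1}, choose 1; 1->1 ok
  pos 13: x in {0,2}, choose 0; 1->0 ok
  pos 14: y in {1}, choose 1; 0->1 ok
  pos 15: y in {1}, choose 1; 1->1 ok
  pos 16: y in {1}, choose 1; 1->1 ok
  pos 17: y in {1}, choose 1; 1->1 ok
  pos 18: x in {0,2}, choose 0; 1->0 ok
  pos 19: x in {0,2}, choose 2; 0->2 ok
  pos 20: x in {0,2}, choose 0; 2->0 ok
  pos 21: y in {1}, choose 1; 0->1 ok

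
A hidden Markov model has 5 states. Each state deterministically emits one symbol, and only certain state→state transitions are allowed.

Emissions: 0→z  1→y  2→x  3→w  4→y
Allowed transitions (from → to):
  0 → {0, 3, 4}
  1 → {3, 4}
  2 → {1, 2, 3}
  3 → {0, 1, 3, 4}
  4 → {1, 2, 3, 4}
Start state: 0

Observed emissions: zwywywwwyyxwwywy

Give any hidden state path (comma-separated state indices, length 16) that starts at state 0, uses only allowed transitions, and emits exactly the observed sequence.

0,3,1,3,1,3,3,3,1,4,2,3,3,1,3,1

  t0 'z' -> {0}, take 0 (start)
  t1 'w' -> {3}, take 3 (0->3 ok)
  t2 'y' -> {1,4}, take 1 (3->1 ok)
  t3 'w' -> {3}, take 3 (1->3 ok)
  t4 'y' -> {1,4}, take 1 (3->1 ok)
  t5 'w' -> {3}, take 3 (1->3 ok)
  t6 'w' -> {3}, take 3 (3->3 ok)
  t7 'w' -> {3}, take 3 (3->3 ok)
  t8 'y' -> {1,4}, take 1 (3->1 ok)
  t9 'y' -> {1,4}, take 4 (1->4 ok)
  t10 'x' -> {2}, take 2 (4->2 ok)
  t11 'w' -> {3}, take 3 (2->3 ok)
  t12 'w' -> {3}, take 3 (3->3 ok)
  t13 'y' -> {1,4}, take 1 (3->1 ok)
  t14 'w' -> {3}, take 3 (1->3 ok)
  t15 'y' -> {1,4}, take 1 (3->1 ok)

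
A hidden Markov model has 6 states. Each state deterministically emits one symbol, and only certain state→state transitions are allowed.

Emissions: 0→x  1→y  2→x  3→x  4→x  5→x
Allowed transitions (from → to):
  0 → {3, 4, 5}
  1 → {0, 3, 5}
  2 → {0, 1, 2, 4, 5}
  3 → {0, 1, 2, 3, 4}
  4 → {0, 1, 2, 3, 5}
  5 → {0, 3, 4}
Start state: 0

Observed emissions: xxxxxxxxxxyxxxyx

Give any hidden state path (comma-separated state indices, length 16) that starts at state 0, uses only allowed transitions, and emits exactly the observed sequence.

  [0] x  {0,2,3,4,5}  => 0  start
  [1] x  {0,2,3,4,5}  => 3  0->3 ok
  [2] x  {0,2,3,4,5}  => 3  3->3 ok
  [3] x  {0,2,3,4,5}  => 4  3->4 ok
  [4] x  {0,2,3,4,5}  => 5  4->5 ok
  [5] x  {0,2,3,4,5}  => 3  5->3 ok
  [6] x  {0,2,3,4,5}  => 0  3->0 ok
  [7] x  {0,2,3,4,5}  => 5  0->5 ok
  [8] x  {0,2,3,4,5}  => 3  5->3 ok
  [9] x  {0,2,3,4,5}  => 4  3->4 ok
  [10] y  {1}  => 1  4->1 ok
  [11] x  {0,2,3,4,5}  => 0  1->0 ok
  [12] x  {0,2,3,4,5}  => 3  0->3 ok
  [13] x  {0,2,3,4,5}  => 4  3->4 ok
  [14] y  {1}  => 1  4->1 ok
  [15] x  {0,2,3,4,5}  => 0  1->0 ok

0,3,3,4,5,3,0,5,3,4,1,0,3,4,1,0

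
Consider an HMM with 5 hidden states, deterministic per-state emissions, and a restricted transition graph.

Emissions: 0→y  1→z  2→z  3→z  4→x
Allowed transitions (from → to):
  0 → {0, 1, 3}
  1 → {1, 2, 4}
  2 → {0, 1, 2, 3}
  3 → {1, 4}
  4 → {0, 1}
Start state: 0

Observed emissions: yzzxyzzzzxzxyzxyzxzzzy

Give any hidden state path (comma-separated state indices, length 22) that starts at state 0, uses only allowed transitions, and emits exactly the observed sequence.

0,3,1,4,0,1,1,1,1,4,1,4,0,3,4,0,3,4,1,1,2,0

  0: obs=y cand={0} pick 0 [start]
  1: obs=z cand={1,2,3} pick 3 [0->3 ok]
  2: obs=z cand={1,2,3} pick 1 [3->1 ok]
  3: obs=x cand={4} pick 4 [1->4 ok]
  4: obs=y cand={0} pick 0 [4->0 ok]
  5: obs=z cand={1,2,3} pick 1 [0->1 ok]
  6: obs=z cand={1,2,3} pick 1 [1->1 ok]
  7: obs=z cand={1,2,3} pick 1 [1->1 ok]
  8: obs=z cand={1,2,3} pick 1 [1->1 ok]
  9: obs=x cand={4} pick 4 [1->4 ok]
  10: obs=z cand={1,2,3} pick 1 [4->1 ok]
  11: obs=x cand={4} pick 4 [1->4 ok]
  12: obs=y cand={0} pick 0 [4->0 ok]
  13: obs=z cand={1,2,3} pick 3 [0->3 ok]
  14: obs=x cand={4} pick 4 [3->4 ok]
  15: obs=y cand={0} pick 0 [4->0 ok]
  16: obs=z cand={1,2,3} pick 3 [0->3 ok]
  17: obs=x cand={4} pick 4 [3->4 ok]
  18: obs=z cand={1,2,3} pick 1 [4->1 ok]
  19: obs=z cand={1,2,3} pick 1 [1->1 ok]
  20: obs=z cand={1,2,3} pick 2 [1->2 ok]
  21: obs=y cand={0} pick 0 [2->0 ok]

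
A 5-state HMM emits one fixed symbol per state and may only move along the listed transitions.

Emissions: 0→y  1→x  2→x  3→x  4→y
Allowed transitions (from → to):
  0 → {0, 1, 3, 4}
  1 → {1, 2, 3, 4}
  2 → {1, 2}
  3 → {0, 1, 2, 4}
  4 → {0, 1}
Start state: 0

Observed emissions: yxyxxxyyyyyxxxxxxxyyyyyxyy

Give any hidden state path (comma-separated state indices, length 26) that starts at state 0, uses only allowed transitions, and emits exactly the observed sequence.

0,1,4,1,1,1,4,0,0,4,0,1,3,1,1,1,1,3,4,0,0,0,4,1,4,0

  0: obs=y cand={0,4} pick 0 [start]
  1: obs=x cand={1,2,3} pick 1 [0->1 ok]
  2: obs=y cand={0,4} pick 4 [1->4 ok]
  3: obs=x cand={1,2,3} pick 1 [4->1 ok]
  4: obs=x cand={1,2,3} pick 1 [1->1 ok]
  5: obs=x cand={1,2,3} pick 1 [1->1 ok]
  6: obs=y cand={0,4} pick 4 [1->4 ok]
  7: obs=y cand={0,4} pick 0 [4->0 ok]
  8: obs=y cand={0,4} pick 0 [0->0 ok]
  9: obs=y cand={0,4} pick 4 [0->4 ok]
  10: obs=y cand={0,4} pick 0 [4->0 ok]
  11: obs=x cand={1,2,3} pick 1 [0->1 ok]
  12: obs=x cand={1,2,3} pick 3 [1->3 ok]
  13: obs=x cand={1,2,3} pick 1 [3->1 ok]
  14: obs=x cand={1,2,3} pick 1 [1->1 ok]
  15: obs=x cand={1,2,3} pick 1 [1->1 ok]
  16: obs=x cand={1,2,3} pick 1 [1->1 ok]
  17: obs=x cand={1,2,3} pick 3 [1->3 ok]
  18: obs=y cand={0,4} pick 4 [3->4 ok]
  19: obs=y cand={0,4} pick 0 [4->0 ok]
  20: obs=y cand={0,4} pick 0 [0->0 ok]
  21: obs=y cand={0,4} pick 0 [0->0 ok]
  22: obs=y cand={0,4} pick 4 [0->4 ok]
  23: obs=x cand={1,2,3} pick 1 [4->1 ok]
  24: obs=y cand={0,4} pick 4 [1->4 ok]
  25: obs=y cand={0,4} pick 0 [4->0 ok]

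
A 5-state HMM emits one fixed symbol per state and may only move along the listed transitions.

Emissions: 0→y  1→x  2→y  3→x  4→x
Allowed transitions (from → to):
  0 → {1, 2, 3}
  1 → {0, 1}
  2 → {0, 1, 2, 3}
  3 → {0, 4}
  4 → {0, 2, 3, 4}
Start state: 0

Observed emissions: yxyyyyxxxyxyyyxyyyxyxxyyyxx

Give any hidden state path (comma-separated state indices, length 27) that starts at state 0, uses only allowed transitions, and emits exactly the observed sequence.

  t0 'y' -> {0,2}, take 0 (start)
  t1 'x' -> {1,3,4}, take 1 (0->1 ok)
  t2 'y' -> {0,2}, take 0 (1->0 ok)
  t3 'y' -> {0,2}, take 2 (0->2 ok)
  t4 'y' -> {0,2}, take 2 (2->2 ok)
  t5 'y' -> {0,2}, take 0 (2->0 ok)
  t6 'x' -> {1,3,4}, take 1 (0->1 ok)
  t7 'x' -> {1,3,4}, take 1 (1->1 ok)
  t8 'x' -> {1,3,4}, take 1 (1->1 ok)
  t9 'y' -> {0,2}, take 0 (1->0 ok)
  t10 'x' -> {1,3,4}, take 1 (0->1 ok)
  t11 'y' -> {0,2}, take 0 (1->0 ok)
  t12 'y' -> {0,2}, take 2 (0->2 ok)
  t13 'y' -> {0,2}, take 0 (2->0 ok)
  t14 'x' -> {1,3,4}, take 1 (0->1 ok)
  t15 'y' -> {0,2}, take 0 (1->0 ok)
  t16 'y' -> {0,2}, take 2 (0->2 ok)
  t17 'y' -> {0,2}, take 0 (2->0 ok)
  t18 'x' -> {1,3,4}, take 1 (0->1 ok)
  t19 'y' -> {0,2}, take 0 (1->0 ok)
  t20 'x' -> {1,3,4}, take 3 (0->3 ok)
  t21 'x' -> {1,3,4}, take 4 (3->4 ok)
  t22 'y' -> {0,2}, take 0 (4->0 ok)
  t23 'y' -> {0,2}, take 2 (0->2 ok)
  t24 'y' -> {0,2}, take 0 (2->0 ok)
  t25 'x' -> {1,3,4}, take 3 (0->3 ok)
  t26 'x' -> {1,3,4}, take 4 (3->4 ok)

0,1,0,2,2,0,1,1,1,0,1,0,2,0,1,0,2,0,1,0,3,4,0,2,0,3,4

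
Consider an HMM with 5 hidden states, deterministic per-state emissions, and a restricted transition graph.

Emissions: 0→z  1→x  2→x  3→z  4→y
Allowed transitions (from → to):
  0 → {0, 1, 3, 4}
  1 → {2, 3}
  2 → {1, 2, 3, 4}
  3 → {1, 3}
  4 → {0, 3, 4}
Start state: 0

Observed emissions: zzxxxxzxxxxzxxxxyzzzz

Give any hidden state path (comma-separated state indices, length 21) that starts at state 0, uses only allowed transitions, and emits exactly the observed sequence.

  pos 0: z in {0,3}, choose 0; start
  pos 1: z in {0,3}, choose 3; 0->3 ok
  pos 2: x in {1,2}, choose 1; 3->1 ok
  pos 3: x in {1,2}, choose 2; 1->2 ok
  pos 4: x in {1,2}, choose 1; 2->1 ok
  pos 5: x in {1,2}, choose 2; 1->2 ok
  pos 6: z in {0,3}, choose 3; 2->3 ok
  pos 7: x in {1,2}, choose 1; 3->1 ok
  pos 8: x in {1,2}, choose 2; 1->2 ok
  pos 9: x in {1,2}, choose 2; 2->2 ok
  pos 10: x in {1,2}, choose 2; 2->2 ok
  pos 11: z in {0,3}, choose 3; 2->3 ok
  pos 12: x in {1,2}, choose 1; 3->1 ok
  pos 13: x in {1,2}, choose 2; 1->2 ok
  pos 14: x in {1,2}, choose 2; 2->2 ok
  pos 15: x in {1,2}, choose 2; 2->2 ok
  pos 16: y in {4}, choose 4; 2->4 ok
  pos 17: z in {0,3}, choose 3; 4->3 ok
  pos 18: z in {0,3}, choose 3; 3->3 ok
  pos 19: z in {0,3}, choose 3; 3->3 ok
  pos 20: z in {0,3}, choose 3; 3->3 ok

0,3,1,2,1,2,3,1,2,2,2,3,1,2,2,2,4,3,3,3,3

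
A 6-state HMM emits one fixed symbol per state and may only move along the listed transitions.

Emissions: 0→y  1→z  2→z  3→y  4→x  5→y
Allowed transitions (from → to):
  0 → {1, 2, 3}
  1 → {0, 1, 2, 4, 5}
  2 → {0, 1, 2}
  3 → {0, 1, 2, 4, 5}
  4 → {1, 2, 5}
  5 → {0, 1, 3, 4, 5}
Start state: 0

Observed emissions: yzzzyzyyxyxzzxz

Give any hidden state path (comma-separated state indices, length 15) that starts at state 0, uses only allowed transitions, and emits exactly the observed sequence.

  0: obs=y cand={0,3,5} pick 0 [start]
  1: obs=z cand={1,2} pick 2 [0->2 ok]
  2: obs=z cand={1,2} pick 2 [2->2 ok]
  3: obs=z cand={1,2} pick 2 [2->2 ok]
  4: obs=y cand={0,3,5} pick 0 [2->0 ok]
  5: obs=z cand={1,2} pick 1 [0->1 ok]
  6: obs=y cand={0,3,5} pick 5 [1->5 ok]
  7: obs=y cand={0,3,5} pick 3 [5->3 ok]
  8: obs=x cand={4} pick 4 [3->4 ok]
  9: obs=y cand={0,3,5} pick 5 [4->5 ok]
  10: obs=x cand={4} pick 4 [5->4 ok]
  11: obs=z cand={1,2} pick 1 [4->1 ok]
  12: obs=z cand={1,2} pick 1 [1->1 ok]
  13: obs=x cand={4} pick 4 [1->4 ok]
  14: obs=z cand={1,2} pick 1 [4->1 ok]

0,2,2,2,0,1,5,3,4,5,4,1,1,4,1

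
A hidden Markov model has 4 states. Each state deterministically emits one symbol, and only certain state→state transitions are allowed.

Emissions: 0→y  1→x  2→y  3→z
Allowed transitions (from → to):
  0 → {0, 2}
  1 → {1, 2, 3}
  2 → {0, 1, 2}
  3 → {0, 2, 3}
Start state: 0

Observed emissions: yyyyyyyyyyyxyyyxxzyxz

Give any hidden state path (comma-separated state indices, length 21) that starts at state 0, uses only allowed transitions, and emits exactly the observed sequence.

0,2,0,2,0,2,0,0,2,0,2,1,2,0,2,1,1,3,2,1,3

  pos 0: y in {0,2}, choose 0; start
  pos 1: y in {0,2}, choose 2; 0->2 ok
  pos 2: y in {0,2}, choose 0; 2->0 ok
  pos 3: y in {0,2}, choose 2; 0->2 ok
  pos 4: y in {0,2}, choose 0; 2->0 ok
  pos 5: y in {0,2}, choose 2; 0->2 ok
  pos 6: y in {0,2}, choose 0; 2->0 ok
  pos 7: y in {0,2}, choose 0; 0->0 ok
  pos 8: y in {0,2}, choose 2; 0->2 ok
  pos 9: y in {0,2}, choose 0; 2->0 ok
  pos 10: y in {0,2}, choose 2; 0->2 ok
  pos 11: x in {1}, choose 1; 2->1 ok
  pos 12: y in {0,2}, choose 2; 1->2 ok
  pos 13: y in {0,2}, choose 0; 2->0 ok
  pos 14: y in {0,2}, choose 2; 0->2 ok
  pos 15: x in {1}, choose 1; 2->1 ok
  pos 16: x in {1}, choose 1; 1->1 ok
  pos 17: z in {3}, choose 3; 1->3 ok
  pos 18: y in {0,2}, choose 2; 3->2 ok
  pos 19: x in {1}, choose 1; 2->1 ok
  pos 20: z in {3}, choose 3; 1->3 ok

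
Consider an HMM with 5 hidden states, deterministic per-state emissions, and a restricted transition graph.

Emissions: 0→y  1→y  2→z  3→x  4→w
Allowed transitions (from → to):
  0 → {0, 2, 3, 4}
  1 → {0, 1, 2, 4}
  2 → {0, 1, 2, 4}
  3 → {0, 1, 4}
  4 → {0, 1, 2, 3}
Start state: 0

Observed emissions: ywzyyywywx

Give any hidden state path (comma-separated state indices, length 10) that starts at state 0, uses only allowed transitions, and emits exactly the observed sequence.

0,4,2,1,0,0,4,0,4,3

  pos 0: y in {0,1}, choose 0; start
  pos 1: w in {4}, choose 4; 0->4 ok
  pos 2: z in {2}, choose 2; 4->2 ok
  pos 3: y in {0,1}, choose 1; 2->1 ok
  pos 4: y in {0,1}, choose 0; 1->0 ok
  pos 5: y in {0,1}, choose 0; 0->0 ok
  pos 6: w in {4}, choose 4; 0->4 ok
  pos 7: y in {0,1}, choose 0; 4->0 ok
  pos 8: w in {4}, choose 4; 0->4 ok
  pos 9: x in {3}, choose 3; 4->3 ok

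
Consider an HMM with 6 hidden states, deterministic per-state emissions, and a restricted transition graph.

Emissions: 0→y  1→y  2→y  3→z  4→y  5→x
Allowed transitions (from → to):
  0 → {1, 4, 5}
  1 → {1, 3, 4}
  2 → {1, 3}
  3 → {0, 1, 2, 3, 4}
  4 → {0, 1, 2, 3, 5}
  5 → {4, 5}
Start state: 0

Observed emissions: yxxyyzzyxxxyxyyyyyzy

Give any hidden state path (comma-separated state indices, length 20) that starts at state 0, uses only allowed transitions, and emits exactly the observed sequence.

  t0 'y' -> {0,1,2,4}, take 0 (start)
  t1 'x' -> {5}, take 5 (0->5 ok)
  t2 'x' -> {5}, take 5 (5->5 ok)
  t3 'y' -> {0,1,2,4}, take 4 (5->4 ok)
  t4 'y' -> {0,1,2,4}, take 1 (4->1 ok)
  t5 'z' -> {3}, take 3 (1->3 ok)
  t6 'z' -> {3}, take 3 (3->3 ok)
  t7 'y' -> {0,1,2,4}, take 4 (3->4 ok)
  t8 'x' -> {5}, take 5 (4->5 ok)
  t9 'x' -> {5}, take 5 (5->5 ok)
  t10 'x' -> {5}, take 5 (5->5 ok)
  t11 'y' -> {0,1,2,4}, take 4 (5->4 ok)
  t12 'x' -> {5}, take 5 (4->5 ok)
  t13 'y' -> {0,1,2,4}, take 4 (5->4 ok)
  t14 'y' -> {0,1,2,4}, take 1 (4->1 ok)
  t15 'y' -> {0,1,2,4}, take 1 (1->1 ok)
  t16 'y' -> {0,1,2,4}, take 1 (1->1 ok)
  t17 'y' -> {0,1,2,4}, take 4 (1->4 ok)
  t18 'z' -> {3}, take 3 (4->3 ok)
  t19 'y' -> {0,1,2,4}, take 1 (3->1 ok)

0,5,5,4,1,3,3,4,5,5,5,4,5,4,1,1,1,4,3,1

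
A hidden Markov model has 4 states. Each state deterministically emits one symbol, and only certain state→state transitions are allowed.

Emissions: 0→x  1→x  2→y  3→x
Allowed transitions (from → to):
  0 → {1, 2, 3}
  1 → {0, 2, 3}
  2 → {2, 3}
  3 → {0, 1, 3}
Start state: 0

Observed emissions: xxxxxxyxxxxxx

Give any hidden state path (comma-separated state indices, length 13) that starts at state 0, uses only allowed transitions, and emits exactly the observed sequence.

0,1,3,1,3,0,2,3,1,0,3,0,1

  0: obs=x cand={0,1,3} pick 0 [start]
  1: obs=x cand={0,1,3} pick 1 [0->1 ok]
  2: obs=x cand={0,1,3} pick 3 [1->3 ok]
  3: obs=x cand={0,1,3} pick 1 [3->1 ok]
  4: obs=x cand={0,1,3} pick 3 [1->3 ok]
  5: obs=x cand={0,1,3} pick 0 [3->0 ok]
  6: obs=y cand={2} pick 2 [0->2 ok]
  7: obs=x cand={0,1,3} pick 3 [2->3 ok]
  8: obs=x cand={0,1,3} pick 1 [3->1 ok]
  9: obs=x cand={0,1,3} pick 0 [1->0 ok]
  10: obs=x cand={0,1,3} pick 3 [0->3 ok]
  11: obs=x cand={0,1,3} pick 0 [3->0 ok]
  12: obs=x cand={0,1,3} pick 1 [0->1 ok]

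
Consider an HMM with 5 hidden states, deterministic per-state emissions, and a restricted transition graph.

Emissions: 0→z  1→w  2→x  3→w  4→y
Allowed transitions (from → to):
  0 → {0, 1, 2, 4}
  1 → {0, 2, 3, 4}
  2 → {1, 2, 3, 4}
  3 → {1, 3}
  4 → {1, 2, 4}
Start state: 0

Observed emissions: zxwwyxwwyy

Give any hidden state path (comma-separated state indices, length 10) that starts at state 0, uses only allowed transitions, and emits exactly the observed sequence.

  t0 'z' -> {0}, take 0 (start)
  t1 'x' -> {2}, take 2 (0->2 ok)
  t2 'w' -> {1,3}, take 3 (2->3 ok)
  t3 'w' -> {1,3}, take 1 (3->1 ok)
  t4 'y' -> {4}, take 4 (1->4 ok)
  t5 'x' -> {2}, take 2 (4->2 ok)
  t6 'w' -> {1,3}, take 3 (2->3 ok)
  t7 'w' -> {1,3}, take 1 (3->1 ok)
  t8 'y' -> {4}, take 4 (1->4 ok)
  t9 'y' -> {4}, take 4 (4->4 ok)

0,2,3,1,4,2,3,1,4,4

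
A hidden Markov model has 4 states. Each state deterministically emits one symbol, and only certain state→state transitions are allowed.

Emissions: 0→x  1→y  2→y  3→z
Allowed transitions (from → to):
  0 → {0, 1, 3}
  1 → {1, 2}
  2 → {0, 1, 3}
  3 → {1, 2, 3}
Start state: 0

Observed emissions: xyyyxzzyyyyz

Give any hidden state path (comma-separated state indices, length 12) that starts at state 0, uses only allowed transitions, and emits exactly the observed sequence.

0,1,1,2,0,3,3,2,1,1,2,3

  [0] x  {0}  => 0  start
  [1] y  {1,2}  => 1  0->1 ok
  [2] y  {1,2}  => 1  1->1 ok
  [3] y  {1,2}  => 2  1->2 ok
  [4] x  {0}  => 0  2->0 ok
  [5] z  {3}  => 3  0->3 ok
  [6] z  {3}  => 3  3->3 ok
  [7] y  {1,2}  => 2  3->2 ok
  [8] y  {1,2}  => 1  2->1 ok
  [9] y  {1,2}  => 1  1->1 ok
  [10] y  {1,2}  => 2  1->2 ok
  [11] z  {3}  => 3  2->3 ok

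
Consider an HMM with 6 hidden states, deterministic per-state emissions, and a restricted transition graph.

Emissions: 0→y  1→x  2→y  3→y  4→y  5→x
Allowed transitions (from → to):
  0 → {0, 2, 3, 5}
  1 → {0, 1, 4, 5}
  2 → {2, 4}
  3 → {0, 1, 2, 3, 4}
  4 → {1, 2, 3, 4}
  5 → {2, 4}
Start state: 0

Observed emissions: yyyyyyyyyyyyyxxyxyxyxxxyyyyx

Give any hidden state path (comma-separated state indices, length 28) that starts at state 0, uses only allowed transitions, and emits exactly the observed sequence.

0,2,2,2,4,4,2,2,4,4,3,2,4,1,5,4,1,4,1,4,1,1,5,2,4,2,4,1

  0: obs=y cand={0,2,3,4} pick 0 [start]
  1: obs=y cand={0,2,3,4} pick 2 [0->2 ok]
  2: obs=y cand={0,2,3,4} pick 2 [2->2 ok]
  3: obs=y cand={0,2,3,4} pick 2 [2->2 ok]
  4: obs=y cand={0,2,3,4} pick 4 [2->4 ok]
  5: obs=y cand={0,2,3,4} pick 4 [4->4 ok]
  6: obs=y cand={0,2,3,4} pick 2 [4->2 ok]
  7: obs=y cand={0,2,3,4} pick 2 [2->2 ok]
  8: obs=y cand={0,2,3,4} pick 4 [2->4 ok]
  9: obs=y cand={0,2,3,4} pick 4 [4->4 ok]
  10: obs=y cand={0,2,3,4} pick 3 [4->3 ok]
  11: obs=y cand={0,2,3,4} pick 2 [3->2 ok]
  12: obs=y cand={0,2,3,4} pick 4 [2->4 ok]
  13: obs=x cand={1,5} pick 1 [4->1 ok]
  14: obs=x cand={1,5} pick 5 [1->5 ok]
  15: obs=y cand={0,2,3,4} pick 4 [5->4 ok]
  16: obs=x cand={1,5} pick 1 [4->1 ok]
  17: obs=y cand={0,2,3,4} pick 4 [1->4 ok]
  18: obs=x cand={1,5} pick 1 [4->1 ok]
  19: obs=y cand={0,2,3,4} pick 4 [1->4 ok]
  20: obs=x cand={1,5} pick 1 [4->1 ok]
  21: obs=x cand={1,5} pick 1 [1->1 ok]
  22: obs=x cand={1,5} pick 5 [1->5 ok]
  23: obs=y cand={0,2,3,4} pick 2 [5->2 ok]
  24: obs=y cand={0,2,3,4} pick 4 [2->4 ok]
  25: obs=y cand={0,2,3,4} pick 2 [4->2 ok]
  26: obs=y cand={0,2,3,4} pick 4 [2->4 ok]
  27: obs=x cand={1,5} pick 1 [4->1 ok]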